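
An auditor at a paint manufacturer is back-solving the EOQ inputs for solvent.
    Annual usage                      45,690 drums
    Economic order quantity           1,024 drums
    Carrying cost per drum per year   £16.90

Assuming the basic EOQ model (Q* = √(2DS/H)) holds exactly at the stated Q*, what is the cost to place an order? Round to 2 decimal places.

£193.93

EOQ relation: Q² = 2DS/H, so rearrange for the unknown.
S = Q²H / (2D) = 1,024² × 16.9 / (2 × 45,690) = 193.9257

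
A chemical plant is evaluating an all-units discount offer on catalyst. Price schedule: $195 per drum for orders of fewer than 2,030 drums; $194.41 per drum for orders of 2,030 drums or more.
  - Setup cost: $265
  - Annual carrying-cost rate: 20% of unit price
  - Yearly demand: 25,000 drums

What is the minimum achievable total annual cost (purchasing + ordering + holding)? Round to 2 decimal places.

$4,897,732.14

H₁ = 20%×$195 = $39.0000;  H₂ = 20%×$194.41 = $38.8820
EOQ₁ = √(2×25,000×265/39.0000) = 582.88  (< 2,030, feasible at tier 1)
EOQ₂ = √(2×25,000×265/38.8820) = 583.76  (< 2,030 → use Q = 2,030 at tier-2 price)
TC(tier 1 (EOQ₁), Q≈582.9) = $4,897,732.14
TC(tier 2, Q≈2,030.0) = $4,902,978.78
Minimum at tier 1 (EOQ₁): $4,897,732.14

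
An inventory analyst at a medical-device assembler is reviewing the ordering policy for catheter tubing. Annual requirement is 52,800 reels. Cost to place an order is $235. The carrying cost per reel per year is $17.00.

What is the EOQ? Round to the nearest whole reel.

EOQ = √(2DS/H) = √(2 × 52,800 × 235 / 17)
    = √(1,459,764.71) ≈ 1,208.21

1,208 reels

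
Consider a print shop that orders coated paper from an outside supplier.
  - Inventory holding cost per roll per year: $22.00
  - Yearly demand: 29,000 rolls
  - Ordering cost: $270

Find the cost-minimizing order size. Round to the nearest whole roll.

2DS/H = 2·29,000·270/22 = 711,818.18
EOQ = √711,818.18 ≈ 843.69

844 rolls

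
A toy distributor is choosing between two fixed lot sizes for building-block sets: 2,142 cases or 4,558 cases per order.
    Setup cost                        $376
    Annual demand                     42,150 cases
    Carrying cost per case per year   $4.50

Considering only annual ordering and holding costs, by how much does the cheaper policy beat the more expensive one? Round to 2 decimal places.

TC(Q) = (D/Q)S + (Q/2)H
TC(2,142) = (42,150/2,142)×376 + (2,142/2)×4.5 = $12,218.38
TC(4,558) = (42,150/4,558)×376 + (4,558/2)×4.5 = $13,732.55
|ΔTC| = |$12,218.38 − $13,732.55| = $1,514.17

$1,514.17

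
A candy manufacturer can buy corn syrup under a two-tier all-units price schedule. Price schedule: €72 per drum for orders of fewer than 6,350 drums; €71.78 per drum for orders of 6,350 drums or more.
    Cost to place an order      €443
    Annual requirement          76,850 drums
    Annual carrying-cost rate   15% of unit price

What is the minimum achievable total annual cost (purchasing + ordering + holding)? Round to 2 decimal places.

€5,555,839.57

H₁ = 15%×€72 = €10.8000;  H₂ = 15%×€71.78 = €10.7670
EOQ₁ = √(2×76,850×443/10.8000) = 2,510.89  (< 6,350, feasible at tier 1)
EOQ₂ = √(2×76,850×443/10.7670) = 2,514.73  (< 6,350 → use Q = 6,350 at tier-2 price)
TC(tier 1 (EOQ₁), Q≈2,510.9) = €5,560,317.56
TC(tier 2, Q≈6,350.0) = €5,555,839.57
Minimum at tier 2: €5,555,839.57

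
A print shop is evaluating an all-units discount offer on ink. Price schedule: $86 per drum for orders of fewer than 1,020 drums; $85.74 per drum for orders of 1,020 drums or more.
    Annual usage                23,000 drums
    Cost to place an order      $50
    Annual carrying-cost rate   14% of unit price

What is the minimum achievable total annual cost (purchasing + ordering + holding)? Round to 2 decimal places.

$1,979,269.29

H₁ = 14%×$86 = $12.0400;  H₂ = 14%×$85.74 = $12.0036
EOQ₁ = √(2×23,000×50/12.0400) = 437.07  (< 1,020, feasible at tier 1)
EOQ₂ = √(2×23,000×50/12.0036) = 437.73  (< 1,020 → use Q = 1,020 at tier-2 price)
TC(tier 1 (EOQ₁), Q≈437.1) = $1,983,262.32
TC(tier 2, Q≈1,020.0) = $1,979,269.29
Minimum at tier 2: $1,979,269.29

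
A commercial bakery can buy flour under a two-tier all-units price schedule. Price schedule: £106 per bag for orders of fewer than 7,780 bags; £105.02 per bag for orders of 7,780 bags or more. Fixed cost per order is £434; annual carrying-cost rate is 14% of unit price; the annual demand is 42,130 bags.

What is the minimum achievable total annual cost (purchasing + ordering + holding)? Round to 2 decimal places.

H₁ = 14%×£106 = £14.8400;  H₂ = 14%×£105.02 = £14.7028
EOQ₁ = √(2×42,130×434/14.8400) = 1,569.78  (< 7,780, feasible at tier 1)
EOQ₂ = √(2×42,130×434/14.7028) = 1,577.09  (< 7,780 → use Q = 7,780 at tier-2 price)
TC(tier 1 (EOQ₁), Q≈1,569.8) = £4,489,075.53
TC(tier 2, Q≈7,780.0) = £4,484,036.67
Minimum at tier 2: £4,484,036.67

£4,484,036.67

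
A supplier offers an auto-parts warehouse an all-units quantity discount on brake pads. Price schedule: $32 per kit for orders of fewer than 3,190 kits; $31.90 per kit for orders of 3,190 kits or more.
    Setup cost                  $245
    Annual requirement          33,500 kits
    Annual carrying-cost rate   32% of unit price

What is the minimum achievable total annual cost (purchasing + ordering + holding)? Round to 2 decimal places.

$1,084,964.94

H₁ = 32%×$32 = $10.2400;  H₂ = 32%×$31.90 = $10.2080
EOQ₁ = √(2×33,500×245/10.2400) = 1,266.11  (< 3,190, feasible at tier 1)
EOQ₂ = √(2×33,500×245/10.2080) = 1,268.09  (< 3,190 → use Q = 3,190 at tier-2 price)
TC(tier 1 (EOQ₁), Q≈1,266.1) = $1,084,964.94
TC(tier 2, Q≈3,190.0) = $1,087,504.64
Minimum at tier 1 (EOQ₁): $1,084,964.94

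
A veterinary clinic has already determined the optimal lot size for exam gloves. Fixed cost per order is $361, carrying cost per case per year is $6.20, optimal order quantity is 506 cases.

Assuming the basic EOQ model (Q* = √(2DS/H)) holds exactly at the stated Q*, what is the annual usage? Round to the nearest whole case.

From Q* = √(2DS/H) ⇒ Q*² = 2DS/H.
D = Q²H / (2S) = 506² × 6.2 / (2 × 361) = 2,198.65

2,199 cases per year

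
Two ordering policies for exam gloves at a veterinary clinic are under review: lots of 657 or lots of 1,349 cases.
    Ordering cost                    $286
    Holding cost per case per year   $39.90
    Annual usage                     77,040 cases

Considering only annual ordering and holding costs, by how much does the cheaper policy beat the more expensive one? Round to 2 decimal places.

$3,397.87

Annual cost at Q: ordering D·S/Q plus holding Q·H/2.
TC(657) = (77,040/657)×286 + (657/2)×39.9 = $46,643.59
TC(1,349) = (77,040/1,349)×286 + (1,349/2)×39.9 = $43,245.72
|ΔTC| = |$46,643.59 − $43,245.72| = $3,397.87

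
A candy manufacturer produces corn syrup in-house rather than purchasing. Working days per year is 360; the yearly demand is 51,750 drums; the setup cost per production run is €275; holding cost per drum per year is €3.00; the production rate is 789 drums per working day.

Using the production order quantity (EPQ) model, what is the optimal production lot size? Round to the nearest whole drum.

Daily demand d = 51,750/360 = 143.750; p = 789; 1 − d/p = 0.81781
EPQ = √(2DS / (H(1 − d/p)))
    = √(2 × 51,750 × 275 / (3 × 0.81781)) ≈ 3,406.05

3,406 drums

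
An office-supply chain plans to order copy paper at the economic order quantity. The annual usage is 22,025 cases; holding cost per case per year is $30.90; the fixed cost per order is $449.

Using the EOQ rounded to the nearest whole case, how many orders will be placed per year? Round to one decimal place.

27.5 orders per year

Q* = √(2·D·S / H) = √(2·22,025·449 / 30.9) = √640,079.3 ≈ 800.05 → Q = 800
N = D/Q = 22,025/800 ≈ 27.531 orders/yr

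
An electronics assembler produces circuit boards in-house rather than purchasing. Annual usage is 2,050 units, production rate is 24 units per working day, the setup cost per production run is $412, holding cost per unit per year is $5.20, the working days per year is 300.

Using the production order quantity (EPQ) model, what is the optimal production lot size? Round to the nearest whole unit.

Daily demand d = 2,050/300 = 6.833; p = 24; 1 − d/p = 0.71528
EPQ = √(2DS / (H(1 − d/p)))
    = √(2 × 2,050 × 412 / (5.2 × 0.71528)) ≈ 673.91

674 units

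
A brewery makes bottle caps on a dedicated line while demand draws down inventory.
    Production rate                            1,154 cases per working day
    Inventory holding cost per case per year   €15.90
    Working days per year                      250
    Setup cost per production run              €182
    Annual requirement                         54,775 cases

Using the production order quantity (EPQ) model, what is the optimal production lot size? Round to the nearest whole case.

1,244 cases

d = 54,775/250 = 219.1000 cases/day;  effective holding cost H(1 − d/p) = 15.9·(1 − 219.1000/1154) = 12.88120
Q* = √(2DS / H_eff) = √(2·54,775·182 / 12.88120) ≈ 1,244.12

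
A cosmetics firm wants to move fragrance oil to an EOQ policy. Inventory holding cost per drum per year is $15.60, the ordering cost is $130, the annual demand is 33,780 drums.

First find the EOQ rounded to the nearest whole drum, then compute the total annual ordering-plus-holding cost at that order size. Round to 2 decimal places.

Q* = √(2·D·S / H) = √(2·33,780·130 / 15.6) = √563,000.0 ≈ 750.33 → Q = 750 drums
Ordering: D/Q × S = 33,780/750 × $130 = $5,855.20
Holding:  Q/2 × H = 750/2 × $15.6 = $5,850.00
Total = $5,855.20 + $5,850.00 = $11,705.20

$11,705.20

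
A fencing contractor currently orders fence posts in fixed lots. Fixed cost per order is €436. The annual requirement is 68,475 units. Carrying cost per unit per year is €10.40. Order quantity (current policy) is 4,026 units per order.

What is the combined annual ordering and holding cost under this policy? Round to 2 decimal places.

€28,350.77

Ordering: D/Q × S = 68,475/4,026 × €436 = €7,415.57
Holding:  Q/2 × H = 4,026/2 × €10.4 = €20,935.20
Total = €7,415.57 + €20,935.20 = €28,350.77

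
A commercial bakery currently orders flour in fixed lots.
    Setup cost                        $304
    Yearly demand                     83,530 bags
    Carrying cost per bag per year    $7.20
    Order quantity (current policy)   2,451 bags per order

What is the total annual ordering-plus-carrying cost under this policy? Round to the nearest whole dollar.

$19,184

Annual ordering cost = (D/Q)·S = (83,530/2,451) × 304 = $10,360.31
Annual holding cost  = (Q/2)·H = (2,451/2) × 7.2 = $8,823.60
Total = $10,360.31 + $8,823.60 = $19,183.91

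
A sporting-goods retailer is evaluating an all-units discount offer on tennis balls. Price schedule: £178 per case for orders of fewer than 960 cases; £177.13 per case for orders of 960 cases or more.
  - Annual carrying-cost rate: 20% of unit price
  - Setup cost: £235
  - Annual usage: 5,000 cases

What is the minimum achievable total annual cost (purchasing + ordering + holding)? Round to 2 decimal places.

H₁ = 20%×£178 = £35.6000;  H₂ = 20%×£177.13 = £35.4260
EOQ₁ = √(2×5,000×235/35.6000) = 256.93  (< 960, feasible at tier 1)
EOQ₂ = √(2×5,000×235/35.4260) = 257.56  (< 960 → use Q = 960 at tier-2 price)
TC(tier 1 (EOQ₁), Q≈256.9) = £899,146.58
TC(tier 2, Q≈960.0) = £903,878.44
Minimum at tier 1 (EOQ₁): £899,146.58

£899,146.58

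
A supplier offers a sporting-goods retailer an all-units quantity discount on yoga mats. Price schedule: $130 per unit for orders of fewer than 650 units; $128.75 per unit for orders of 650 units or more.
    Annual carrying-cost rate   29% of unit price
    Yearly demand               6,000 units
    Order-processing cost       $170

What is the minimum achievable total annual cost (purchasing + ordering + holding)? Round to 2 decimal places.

H₁ = 29%×$130 = $37.7000;  H₂ = 29%×$128.75 = $37.3375
EOQ₁ = √(2×6,000×170/37.7000) = 232.62  (< 650, feasible at tier 1)
EOQ₂ = √(2×6,000×170/37.3375) = 233.75  (< 650 → use Q = 650 at tier-2 price)
TC(tier 1 (EOQ₁), Q≈232.6) = $788,769.72
TC(tier 2, Q≈650.0) = $786,203.92
Minimum at tier 2: $786,203.92

$786,203.92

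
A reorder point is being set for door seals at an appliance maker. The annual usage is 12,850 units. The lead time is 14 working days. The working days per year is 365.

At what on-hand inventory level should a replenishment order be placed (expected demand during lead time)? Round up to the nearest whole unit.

493 units

Daily demand d = 12,850 / 365 = 35.205 units/day
Demand during lead time = 35.205 × 14 = 492.88
Reorder point = 492.88 → round up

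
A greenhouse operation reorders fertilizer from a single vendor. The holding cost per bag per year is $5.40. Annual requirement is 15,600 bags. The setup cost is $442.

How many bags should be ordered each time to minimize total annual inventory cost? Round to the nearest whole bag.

1,598 bags

Optimal lot size Q* = (2 × 15,600 × $442 / $5.4)^½ ≈ 1,598.05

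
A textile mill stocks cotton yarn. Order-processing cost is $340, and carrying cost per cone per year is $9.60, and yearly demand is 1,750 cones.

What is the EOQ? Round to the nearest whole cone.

Q* = √(2·D·S / H) = √(2·1,750·340 / 9.6) = √123,958.3 ≈ 352.08

352 cones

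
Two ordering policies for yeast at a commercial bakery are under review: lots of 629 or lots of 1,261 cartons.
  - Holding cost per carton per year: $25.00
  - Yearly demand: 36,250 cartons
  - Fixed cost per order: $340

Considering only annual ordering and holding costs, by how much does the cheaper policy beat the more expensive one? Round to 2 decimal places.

Annual cost at Q: ordering D·S/Q plus holding Q·H/2.
TC(629) = (36,250/629)×340 + (629/2)×25 = $27,457.09
TC(1,261) = (36,250/1,261)×340 + (1,261/2)×25 = $25,536.49
Cheaper: Q = 1,261.  Difference = $1,920.61

$1,920.61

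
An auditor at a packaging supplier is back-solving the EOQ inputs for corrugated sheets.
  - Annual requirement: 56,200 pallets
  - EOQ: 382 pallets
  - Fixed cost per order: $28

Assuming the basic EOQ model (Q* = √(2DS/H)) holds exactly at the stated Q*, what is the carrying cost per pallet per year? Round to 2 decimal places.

$21.57

From Q* = √(2DS/H) ⇒ Q*² = 2DS/H.
H = 2DS / Q² = 2 × 56,200 × 28 / 382² = 21.5674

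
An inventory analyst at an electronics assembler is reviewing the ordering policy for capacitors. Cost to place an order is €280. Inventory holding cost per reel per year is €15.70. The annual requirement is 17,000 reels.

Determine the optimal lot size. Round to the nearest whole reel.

779 reels

Q* = √(2·D·S / H) = √(2·17,000·280 / 15.7) = √606,369.4 ≈ 778.70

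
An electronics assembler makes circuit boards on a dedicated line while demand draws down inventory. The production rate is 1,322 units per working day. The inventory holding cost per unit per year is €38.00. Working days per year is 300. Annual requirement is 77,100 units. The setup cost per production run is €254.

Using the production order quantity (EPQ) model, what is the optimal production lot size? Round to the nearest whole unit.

1,131 units

d = 77,100/300 = 257.0000 units/day;  effective holding cost H(1 − d/p) = 38·(1 − 257.0000/1322) = 30.61271
Q* = √(2DS / H_eff) = √(2·77,100·254 / 30.61271) ≈ 1,131.12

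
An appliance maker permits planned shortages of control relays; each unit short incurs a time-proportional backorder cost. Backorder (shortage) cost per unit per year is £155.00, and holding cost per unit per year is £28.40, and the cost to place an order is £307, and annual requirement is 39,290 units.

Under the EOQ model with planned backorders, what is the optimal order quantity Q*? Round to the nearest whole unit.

Basic EOQ = √(2·39,290·307/28.4) = 921.650
Backorder adjustment √((H+b)/b) = √((28.4+155)/155) = 1.0878
Q* = 921.650 × 1.0878 ≈ 1,002.54

1,003 units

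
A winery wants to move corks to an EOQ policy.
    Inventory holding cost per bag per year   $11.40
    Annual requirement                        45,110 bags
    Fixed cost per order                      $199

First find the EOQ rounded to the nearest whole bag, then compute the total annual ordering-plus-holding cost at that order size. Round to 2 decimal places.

$14,306.40

Optimal lot size Q* = (2 × 45,110 × $199 / $11.4)^½ ≈ 1,254.95 → Q = 1,255 bags
Annual ordering cost = (D/Q)·S = (45,110/1,255) × 199 = $7,152.90
Annual holding cost  = (Q/2)·H = (1,255/2) × 11.4 = $7,153.50
Total = $7,152.90 + $7,153.50 = $14,306.40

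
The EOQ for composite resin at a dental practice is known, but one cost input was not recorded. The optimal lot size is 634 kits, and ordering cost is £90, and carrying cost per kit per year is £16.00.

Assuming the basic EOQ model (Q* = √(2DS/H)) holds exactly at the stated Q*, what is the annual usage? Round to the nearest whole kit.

From Q* = √(2DS/H) ⇒ Q*² = 2DS/H.
D = Q²H / (2S) = 634² × 16 / (2 × 90) = 35,729.42

35,729 kits per year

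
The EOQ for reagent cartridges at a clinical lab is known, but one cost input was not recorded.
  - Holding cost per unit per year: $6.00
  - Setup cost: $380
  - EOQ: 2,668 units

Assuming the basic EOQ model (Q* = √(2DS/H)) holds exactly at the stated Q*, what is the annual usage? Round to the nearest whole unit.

56,197 units per year

From Q* = √(2DS/H) ⇒ Q*² = 2DS/H.
D = Q²H / (2S) = 2,668² × 6 / (2 × 380) = 56,196.51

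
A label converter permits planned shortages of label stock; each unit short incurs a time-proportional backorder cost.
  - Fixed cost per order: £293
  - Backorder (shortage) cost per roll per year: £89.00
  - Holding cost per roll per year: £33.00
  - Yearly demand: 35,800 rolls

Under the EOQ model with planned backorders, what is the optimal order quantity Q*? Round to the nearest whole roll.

934 rolls

Basic EOQ = √(2·35,800·293/33) = 797.321
Backorder adjustment √((H+b)/b) = √((33+89)/89) = 1.1708
Q* = 797.321 × 1.1708 ≈ 933.51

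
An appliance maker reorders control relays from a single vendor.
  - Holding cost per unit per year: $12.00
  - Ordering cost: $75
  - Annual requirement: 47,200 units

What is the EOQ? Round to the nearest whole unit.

768 units

Q* = √(2·D·S / H) = √(2·47,200·75 / 12) = √590,000.0 ≈ 768.11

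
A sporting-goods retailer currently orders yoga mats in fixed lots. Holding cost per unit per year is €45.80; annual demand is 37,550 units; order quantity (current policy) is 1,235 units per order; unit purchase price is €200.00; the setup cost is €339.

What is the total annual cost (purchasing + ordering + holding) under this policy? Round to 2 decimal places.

€7,548,588.75

Annual ordering cost = (D/Q)·S = (37,550/1,235) × 339 = €10,307.25
Annual holding cost  = (Q/2)·H = (1,235/2) × 45.8 = €28,281.50
Purchase cost = D·C = 37,550 × 200 = €7,510,000.00
Total = €10,307.25 + €28,281.50 + €7,510,000.00 = €7,548,588.75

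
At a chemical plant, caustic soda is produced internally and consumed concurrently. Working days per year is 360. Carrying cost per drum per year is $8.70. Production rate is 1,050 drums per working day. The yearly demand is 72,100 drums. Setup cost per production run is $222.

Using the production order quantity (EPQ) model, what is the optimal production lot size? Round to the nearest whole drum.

Daily demand d = 72,100/360 = 200.278; p = 1050; 1 − d/p = 0.80926
EPQ = √(2DS / (H(1 − d/p)))
    = √(2 × 72,100 × 222 / (8.7 × 0.80926)) ≈ 2,132.34

2,132 drums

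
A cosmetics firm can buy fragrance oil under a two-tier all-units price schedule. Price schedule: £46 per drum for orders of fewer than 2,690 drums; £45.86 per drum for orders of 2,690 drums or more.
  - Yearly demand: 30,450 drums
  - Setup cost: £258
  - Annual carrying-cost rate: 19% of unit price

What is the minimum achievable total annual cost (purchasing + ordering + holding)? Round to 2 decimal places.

£1,411,077.01

H₁ = 19%×£46 = £8.7400;  H₂ = 19%×£45.86 = £8.7134
EOQ₁ = √(2×30,450×258/8.7400) = 1,340.80  (< 2,690, feasible at tier 1)
EOQ₂ = √(2×30,450×258/8.7134) = 1,342.84  (< 2,690 → use Q = 2,690 at tier-2 price)
TC(tier 1 (EOQ₁), Q≈1,340.8) = £1,412,418.56
TC(tier 2, Q≈2,690.0) = £1,411,077.01
Minimum at tier 2: £1,411,077.01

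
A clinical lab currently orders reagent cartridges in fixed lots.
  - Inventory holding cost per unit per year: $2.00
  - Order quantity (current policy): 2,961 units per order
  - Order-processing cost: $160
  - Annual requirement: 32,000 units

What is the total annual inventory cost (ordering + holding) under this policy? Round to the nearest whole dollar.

Orders/yr = 32,000/2,961 = 10.807; ordering cost = 10.807 × $160 = $1,729.15
Average inventory = 2,961/2 = 1480.5; holding cost = 1480.5 × $2 = $2,961.00
Total = $1,729.15 + $2,961.00 = $4,690.15

$4,690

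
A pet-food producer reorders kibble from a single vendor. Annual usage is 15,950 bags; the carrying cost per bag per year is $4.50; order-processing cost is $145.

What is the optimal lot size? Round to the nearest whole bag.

Q* = √(2·D·S / H) = √(2·15,950·145 / 4.5) = √1,027,888.9 ≈ 1,013.85

1,014 bags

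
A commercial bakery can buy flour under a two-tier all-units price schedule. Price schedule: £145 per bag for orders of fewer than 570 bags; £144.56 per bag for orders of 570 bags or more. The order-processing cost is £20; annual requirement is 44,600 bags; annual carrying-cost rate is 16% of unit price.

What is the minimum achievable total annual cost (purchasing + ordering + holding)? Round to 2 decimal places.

£6,455,532.85

H₁ = 16%×£145 = £23.2000;  H₂ = 16%×£144.56 = £23.1296
EOQ₁ = √(2×44,600×20/23.2000) = 277.30  (< 570, feasible at tier 1)
EOQ₂ = √(2×44,600×20/23.1296) = 277.72  (< 570 → use Q = 570 at tier-2 price)
TC(tier 1 (EOQ₁), Q≈277.3) = £6,473,433.41
TC(tier 2, Q≈570.0) = £6,455,532.85
Minimum at tier 2: £6,455,532.85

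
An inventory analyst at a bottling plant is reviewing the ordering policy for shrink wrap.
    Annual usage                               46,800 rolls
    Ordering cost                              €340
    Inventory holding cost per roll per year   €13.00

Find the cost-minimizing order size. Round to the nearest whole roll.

1,565 rolls

EOQ = √(2DS/H) = √(2 × 46,800 × 340 / 13)
    = √(2,448,000.00) ≈ 1,564.61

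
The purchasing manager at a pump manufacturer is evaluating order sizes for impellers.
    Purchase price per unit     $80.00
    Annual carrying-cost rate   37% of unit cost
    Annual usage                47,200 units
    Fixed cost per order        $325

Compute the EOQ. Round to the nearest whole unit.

1,018 units

Holding cost per unit per year: H = 37% × $80 = $29.6000
EOQ = √(2DS/H) = √(2 × 47,200 × 325 / 29.6)
    = √(1,036,486.49) ≈ 1,018.08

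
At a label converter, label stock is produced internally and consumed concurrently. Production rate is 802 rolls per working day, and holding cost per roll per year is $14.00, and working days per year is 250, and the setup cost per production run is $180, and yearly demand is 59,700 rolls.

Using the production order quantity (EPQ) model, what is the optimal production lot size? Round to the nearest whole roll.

1,479 rolls

Daily demand d = 59,700/250 = 238.800; p = 802; 1 − d/p = 0.70224
EPQ = √(2DS / (H(1 − d/p)))
    = √(2 × 59,700 × 180 / (14 × 0.70224)) ≈ 1,478.53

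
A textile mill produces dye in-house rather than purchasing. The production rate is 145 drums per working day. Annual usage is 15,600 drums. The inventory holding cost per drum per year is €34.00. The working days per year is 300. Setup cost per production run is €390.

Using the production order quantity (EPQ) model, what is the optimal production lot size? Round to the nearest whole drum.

747 drums

d = 15,600/300 = 52.0000 drums/day;  effective holding cost H(1 − d/p) = 34·(1 − 52.0000/145) = 21.80690
Q* = √(2DS / H_eff) = √(2·15,600·390 / 21.80690) ≈ 746.99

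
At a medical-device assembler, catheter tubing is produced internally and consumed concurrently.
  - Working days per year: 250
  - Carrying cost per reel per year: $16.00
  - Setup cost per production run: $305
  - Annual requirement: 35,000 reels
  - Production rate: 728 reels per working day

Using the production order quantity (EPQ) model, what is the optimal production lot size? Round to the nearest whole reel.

1,285 reels

Daily demand d = 35,000/250 = 140.000; p = 728; 1 − d/p = 0.80769
EPQ = √(2DS / (H(1 − d/p)))
    = √(2 × 35,000 × 305 / (16 × 0.80769)) ≈ 1,285.33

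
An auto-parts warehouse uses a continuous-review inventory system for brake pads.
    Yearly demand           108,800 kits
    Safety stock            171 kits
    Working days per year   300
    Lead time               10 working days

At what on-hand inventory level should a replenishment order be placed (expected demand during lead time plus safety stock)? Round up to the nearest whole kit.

3,798 kits

Daily demand d = 108,800 / 300 = 362.667 kits/day
Demand during lead time = 362.667 × 10 = 3,626.67
Reorder point = 3,626.67 + 171 = 3,797.67 → round up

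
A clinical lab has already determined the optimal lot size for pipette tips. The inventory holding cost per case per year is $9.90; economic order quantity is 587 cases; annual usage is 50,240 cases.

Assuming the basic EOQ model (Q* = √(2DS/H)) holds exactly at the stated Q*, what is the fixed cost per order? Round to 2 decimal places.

Since Q* = (2DS/H)^½, squaring gives Q*²·H = 2DS.
S = Q²H / (2D) = 587² × 9.9 / (2 × 50,240) = 33.9494

$33.95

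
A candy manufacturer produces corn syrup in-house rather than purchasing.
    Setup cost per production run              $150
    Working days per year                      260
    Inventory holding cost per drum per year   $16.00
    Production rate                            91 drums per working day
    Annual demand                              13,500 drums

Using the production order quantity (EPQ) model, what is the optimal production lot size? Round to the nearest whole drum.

768 drums

Daily demand d = 13,500/260 = 51.923; p = 91; 1 − d/p = 0.42942
EPQ = √(2DS / (H(1 − d/p)))
    = √(2 × 13,500 × 150 / (16 × 0.42942)) ≈ 767.76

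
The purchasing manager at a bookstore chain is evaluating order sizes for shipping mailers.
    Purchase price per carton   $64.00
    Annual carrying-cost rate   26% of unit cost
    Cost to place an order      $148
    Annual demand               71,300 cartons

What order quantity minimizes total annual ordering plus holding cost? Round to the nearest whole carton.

H = i·C = 0.26 × $64 = $16.6400 per carton-year
EOQ = √(2DS/H) = √(2 × 71,300 × 148 / 16.64)
    = √(1,268,317.31) ≈ 1,126.20

1,126 cartons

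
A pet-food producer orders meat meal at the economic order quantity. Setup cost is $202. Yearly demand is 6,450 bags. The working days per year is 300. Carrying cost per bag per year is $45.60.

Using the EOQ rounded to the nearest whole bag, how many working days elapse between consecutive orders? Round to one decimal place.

11.1 days

Q* = √(2·D·S / H) = √(2·6,450·202 / 45.6) = √57,144.7 ≈ 239.05 → Q = 239 bags
Days between orders = 300 / (D/Q) = 300 / 26.987 ≈ 11.116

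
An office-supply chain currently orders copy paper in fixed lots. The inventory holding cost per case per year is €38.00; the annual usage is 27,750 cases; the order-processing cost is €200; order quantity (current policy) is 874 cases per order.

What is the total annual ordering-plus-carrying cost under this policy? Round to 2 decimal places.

Ordering: D/Q × S = 27,750/874 × €200 = €6,350.11
Holding:  Q/2 × H = 874/2 × €38 = €16,606.00
Total = €6,350.11 + €16,606.00 = €22,956.11

€22,956.11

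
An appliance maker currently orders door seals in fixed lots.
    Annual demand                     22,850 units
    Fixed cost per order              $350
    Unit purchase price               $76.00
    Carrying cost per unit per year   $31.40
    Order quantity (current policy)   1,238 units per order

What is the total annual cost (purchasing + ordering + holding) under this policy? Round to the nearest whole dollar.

Annual ordering cost = (D/Q)·S = (22,850/1,238) × 350 = $6,460.02
Annual holding cost  = (Q/2)·H = (1,238/2) × 31.4 = $19,436.60
Purchase cost = D·C = 22,850 × 76 = $1,736,600.00
Total = $6,460.02 + $19,436.60 + $1,736,600.00 = $1,762,496.62

$1,762,497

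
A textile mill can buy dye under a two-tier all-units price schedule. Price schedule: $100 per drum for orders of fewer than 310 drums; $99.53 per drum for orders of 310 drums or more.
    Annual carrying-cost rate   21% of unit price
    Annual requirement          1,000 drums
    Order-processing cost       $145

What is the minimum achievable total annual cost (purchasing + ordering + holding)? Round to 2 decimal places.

$102,467.79

H₁ = 21%×$100 = $21.0000;  H₂ = 21%×$99.53 = $20.9013
EOQ₁ = √(2×1,000×145/21.0000) = 117.51  (< 310, feasible at tier 1)
EOQ₂ = √(2×1,000×145/20.9013) = 117.79  (< 310 → use Q = 310 at tier-2 price)
TC(tier 1 (EOQ₁), Q≈117.5) = $102,467.79
TC(tier 2, Q≈310.0) = $103,237.44
Minimum at tier 1 (EOQ₁): $102,467.79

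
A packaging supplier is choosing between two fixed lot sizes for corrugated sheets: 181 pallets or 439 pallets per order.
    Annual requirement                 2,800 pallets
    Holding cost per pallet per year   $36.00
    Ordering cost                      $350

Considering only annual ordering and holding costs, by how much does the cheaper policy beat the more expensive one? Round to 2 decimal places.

$1,461.98

TC(Q) = (D/Q)S + (Q/2)H
TC(181) = (2,800/181)×350 + (181/2)×36 = $8,672.36
TC(439) = (2,800/439)×350 + (439/2)×36 = $10,134.35
|ΔTC| = |$8,672.36 − $10,134.35| = $1,461.98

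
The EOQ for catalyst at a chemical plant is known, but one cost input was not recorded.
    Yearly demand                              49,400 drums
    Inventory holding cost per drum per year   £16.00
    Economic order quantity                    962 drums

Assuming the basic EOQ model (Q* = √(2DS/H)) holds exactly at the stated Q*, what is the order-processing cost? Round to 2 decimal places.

£149.87

From Q* = √(2DS/H) ⇒ Q*² = 2DS/H.
S = Q²H / (2D) = 962² × 16 / (2 × 49,400) = 149.8695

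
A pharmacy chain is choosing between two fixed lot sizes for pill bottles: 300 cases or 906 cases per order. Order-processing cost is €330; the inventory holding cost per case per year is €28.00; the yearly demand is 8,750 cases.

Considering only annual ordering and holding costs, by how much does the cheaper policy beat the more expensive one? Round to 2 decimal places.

TC(Q) = (D/Q)S + (Q/2)H
TC(300) = (8,750/300)×330 + (300/2)×28 = €13,825.00
TC(906) = (8,750/906)×330 + (906/2)×28 = €15,871.09
Cheaper: Q = 300.  Difference = €2,046.09

€2,046.09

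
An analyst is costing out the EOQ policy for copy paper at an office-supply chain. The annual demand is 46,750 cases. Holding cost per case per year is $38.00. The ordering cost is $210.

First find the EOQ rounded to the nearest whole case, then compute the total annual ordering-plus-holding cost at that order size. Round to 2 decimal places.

2DS/H = 2·46,750·210/38 = 516,710.53
EOQ = √516,710.53 ≈ 718.83 → Q = 719 cases
Orders/yr = 46,750/719 = 65.021; ordering cost = 65.021 × $210 = $13,654.38
Average inventory = 719/2 = 359.5; holding cost = 359.5 × $38 = $13,661.00
Total = $13,654.38 + $13,661.00 = $27,315.38

$27,315.38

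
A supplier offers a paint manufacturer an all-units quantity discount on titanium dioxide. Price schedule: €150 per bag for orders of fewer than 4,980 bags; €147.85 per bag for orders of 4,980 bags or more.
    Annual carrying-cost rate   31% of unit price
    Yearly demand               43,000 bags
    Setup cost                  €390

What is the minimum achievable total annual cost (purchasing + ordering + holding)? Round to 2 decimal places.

€6,475,042.88

H₁ = 31%×€150 = €46.5000;  H₂ = 31%×€147.85 = €45.8335
EOQ₁ = √(2×43,000×390/46.5000) = 849.29  (< 4,980, feasible at tier 1)
EOQ₂ = √(2×43,000×390/45.8335) = 855.44  (< 4,980 → use Q = 4,980 at tier-2 price)
TC(tier 1 (EOQ₁), Q≈849.3) = €6,489,491.90
TC(tier 2, Q≈4,980.0) = €6,475,042.88
Minimum at tier 2: €6,475,042.88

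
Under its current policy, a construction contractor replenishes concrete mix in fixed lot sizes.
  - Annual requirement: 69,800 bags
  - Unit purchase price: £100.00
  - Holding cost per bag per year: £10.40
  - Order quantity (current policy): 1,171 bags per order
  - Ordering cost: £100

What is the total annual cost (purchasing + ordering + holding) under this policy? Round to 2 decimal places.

£6,992,049.92

Ordering: D/Q × S = 69,800/1,171 × £100 = £5,960.72
Holding:  Q/2 × H = 1,171/2 × £10.4 = £6,089.20
Purchase cost = D·C = 69,800 × 100 = £6,980,000.00
Total = £5,960.72 + £6,089.20 + £6,980,000.00 = £6,992,049.92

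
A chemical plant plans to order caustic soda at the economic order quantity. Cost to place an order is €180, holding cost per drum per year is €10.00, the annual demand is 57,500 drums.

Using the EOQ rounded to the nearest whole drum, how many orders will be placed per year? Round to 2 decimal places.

39.96 orders per year

EOQ = √(2DS/H) = √(2 × 57,500 × 180 / 10)
    = √(2,070,000.00) ≈ 1,438.75 → Q = 1,439
N = D/Q = 57,500/1,439 ≈ 39.958 orders/yr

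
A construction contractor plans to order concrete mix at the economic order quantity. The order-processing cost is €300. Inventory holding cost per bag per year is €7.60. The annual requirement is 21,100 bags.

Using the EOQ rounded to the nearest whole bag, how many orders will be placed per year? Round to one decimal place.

16.3 orders per year

Optimal lot size Q* = (2 × 21,100 × €300 / €7.6)^½ ≈ 1,290.65 → Q = 1,291
N = D/Q = 21,100/1,291 ≈ 16.344 orders/yr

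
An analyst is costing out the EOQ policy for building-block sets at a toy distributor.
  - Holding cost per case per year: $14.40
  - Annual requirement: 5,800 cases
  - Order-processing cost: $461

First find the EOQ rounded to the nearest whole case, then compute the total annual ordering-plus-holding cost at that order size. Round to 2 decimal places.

$8,775.28

EOQ = √(2DS/H) = √(2 × 5,800 × 461 / 14.4)
    = √(371,361.11) ≈ 609.39 → Q = 609 cases
Orders/yr = 5,800/609 = 9.524; ordering cost = 9.524 × $461 = $4,390.48
Average inventory = 609/2 = 304.5; holding cost = 304.5 × $14.4 = $4,384.80
Total = $4,390.48 + $4,384.80 = $8,775.28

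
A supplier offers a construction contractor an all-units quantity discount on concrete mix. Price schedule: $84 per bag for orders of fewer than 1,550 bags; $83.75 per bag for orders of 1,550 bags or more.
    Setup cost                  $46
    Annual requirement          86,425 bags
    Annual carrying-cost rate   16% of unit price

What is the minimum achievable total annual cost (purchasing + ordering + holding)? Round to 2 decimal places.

H₁ = 16%×$84 = $13.4400;  H₂ = 16%×$83.75 = $13.4000
EOQ₁ = √(2×86,425×46/13.4400) = 769.16  (< 1,550, feasible at tier 1)
EOQ₂ = √(2×86,425×46/13.4000) = 770.30  (< 1,550 → use Q = 1,550 at tier-2 price)
TC(tier 1 (EOQ₁), Q≈769.2) = $7,270,037.45
TC(tier 2, Q≈1,550.0) = $7,251,043.62
Minimum at tier 2: $7,251,043.62

$7,251,043.62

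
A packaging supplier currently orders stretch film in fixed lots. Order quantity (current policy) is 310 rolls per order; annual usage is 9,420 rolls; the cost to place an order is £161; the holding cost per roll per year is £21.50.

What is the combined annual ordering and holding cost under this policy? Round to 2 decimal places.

Orders/yr = 9,420/310 = 30.387; ordering cost = 30.387 × £161 = £4,892.32
Average inventory = 310/2 = 155; holding cost = 155 × £21.5 = £3,332.50
Total = £4,892.32 + £3,332.50 = £8,224.82

£8,224.82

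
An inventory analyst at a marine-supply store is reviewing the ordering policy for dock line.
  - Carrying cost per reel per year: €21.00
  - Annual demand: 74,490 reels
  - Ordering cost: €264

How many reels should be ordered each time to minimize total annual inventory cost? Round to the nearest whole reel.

2DS/H = 2·74,490·264/21 = 1,872,891.43
EOQ = √1,872,891.43 ≈ 1,368.54

1,369 reels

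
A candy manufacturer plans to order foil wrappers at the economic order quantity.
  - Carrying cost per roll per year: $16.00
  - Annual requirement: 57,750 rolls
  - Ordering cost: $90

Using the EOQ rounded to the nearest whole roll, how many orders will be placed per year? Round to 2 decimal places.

71.65 orders per year

2DS/H = 2·57,750·90/16 = 649,687.50
EOQ = √649,687.50 ≈ 806.03 → Q = 806
N = D/Q = 57,750/806 ≈ 71.650 orders/yr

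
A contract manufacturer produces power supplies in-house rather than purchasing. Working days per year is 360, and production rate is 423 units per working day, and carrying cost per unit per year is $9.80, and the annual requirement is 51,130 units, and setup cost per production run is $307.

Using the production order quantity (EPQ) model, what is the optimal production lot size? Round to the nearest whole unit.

2,196 units

d = 51,130/360 = 142.0278 units/day;  effective holding cost H(1 − d/p) = 9.8·(1 − 142.0278/423) = 6.50952
Q* = √(2DS / H_eff) = √(2·51,130·307 / 6.50952) ≈ 2,196.08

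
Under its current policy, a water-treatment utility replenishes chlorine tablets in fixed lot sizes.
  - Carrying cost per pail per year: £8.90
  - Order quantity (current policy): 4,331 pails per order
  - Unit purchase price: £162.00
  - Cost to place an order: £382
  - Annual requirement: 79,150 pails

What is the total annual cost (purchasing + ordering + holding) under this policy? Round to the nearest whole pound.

Ordering: D/Q × S = 79,150/4,331 × £382 = £6,981.14
Holding:  Q/2 × H = 4,331/2 × £8.9 = £19,272.95
Purchase cost = D·C = 79,150 × 162 = £12,822,300.00
Total = £6,981.14 + £19,272.95 + £12,822,300.00 = £12,848,554.09

£12,848,554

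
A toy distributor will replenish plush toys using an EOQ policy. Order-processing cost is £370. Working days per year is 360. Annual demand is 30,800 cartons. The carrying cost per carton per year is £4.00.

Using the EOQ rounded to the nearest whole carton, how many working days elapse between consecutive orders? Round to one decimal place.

27.9 days

Q* = √(2·D·S / H) = √(2·30,800·370 / 4) = √5,698,000.0 ≈ 2,387.05 → Q = 2,387 cartons
T = Q/D × 360 days = 2,387/30,800 × 360 = 27.900 days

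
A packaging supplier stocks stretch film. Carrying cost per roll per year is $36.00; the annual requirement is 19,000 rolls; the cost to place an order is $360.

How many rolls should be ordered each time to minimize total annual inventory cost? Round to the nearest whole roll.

EOQ = √(2DS/H) = √(2 × 19,000 × 360 / 36)
    = √(380,000.00) ≈ 616.44

616 rolls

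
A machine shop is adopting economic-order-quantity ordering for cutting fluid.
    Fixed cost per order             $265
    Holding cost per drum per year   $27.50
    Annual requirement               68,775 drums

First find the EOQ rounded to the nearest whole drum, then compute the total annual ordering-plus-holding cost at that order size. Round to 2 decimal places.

Q* = √(2·D·S / H) = √(2·68,775·265 / 27.5) = √1,325,481.8 ≈ 1,151.30 → Q = 1,151 drums
Ordering: D/Q × S = 68,775/1,151 × $265 = $15,834.38
Holding:  Q/2 × H = 1,151/2 × $27.5 = $15,826.25
Total = $15,834.38 + $15,826.25 = $31,660.63

$31,660.63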